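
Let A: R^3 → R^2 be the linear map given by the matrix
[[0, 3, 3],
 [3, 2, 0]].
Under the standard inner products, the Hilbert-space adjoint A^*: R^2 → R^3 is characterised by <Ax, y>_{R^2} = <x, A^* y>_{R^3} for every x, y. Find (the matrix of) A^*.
A^* = A^T =
[[0, 3],
 [3, 2],
 [3, 0]]

For real matrices with standard dot products, the defining identity <Ax, y> = <x, A^* y> gives (Ax)^T y = x^T (A^*) y, i.e. x^T A^T y = x^T (A^*) y. Since this holds for all x, y, we must have A^* = A^T. Therefore
A^* =
[[0, 3],
 [3, 2],
 [3, 0]].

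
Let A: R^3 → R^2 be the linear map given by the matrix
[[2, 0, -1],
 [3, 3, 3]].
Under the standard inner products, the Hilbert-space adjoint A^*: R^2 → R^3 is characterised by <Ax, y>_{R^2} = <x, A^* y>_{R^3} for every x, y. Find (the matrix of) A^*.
A^* = A^T =
[[2, 3],
 [0, 3],
 [-1, 3]]

For real matrices with standard dot products, the defining identity <Ax, y> = <x, A^* y> gives (Ax)^T y = x^T (A^*) y, i.e. x^T A^T y = x^T (A^*) y. Since this holds for all x, y, we must have A^* = A^T. Therefore
A^* =
[[2, 3],
 [0, 3],
 [-1, 3]].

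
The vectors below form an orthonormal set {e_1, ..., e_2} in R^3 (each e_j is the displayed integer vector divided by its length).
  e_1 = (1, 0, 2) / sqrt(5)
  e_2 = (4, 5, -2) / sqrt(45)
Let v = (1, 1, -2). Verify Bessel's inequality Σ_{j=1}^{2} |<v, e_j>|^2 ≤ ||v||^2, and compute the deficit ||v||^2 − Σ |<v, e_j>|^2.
Σ |<v, e_j>|^2 = 50/9; ||v||^2 = 6; deficit = 4/9

Write each e_j = u_j / sqrt(<u_j, u_j>) where u_j is the displayed integer vector. Then <v, e_j> = <v, u_j> / sqrt(<u_j, u_j>), so |<v, e_j>|^2 = <v, u_j>^2 / <u_j, u_j>.
Coefficients: <v, e_1> = -3/sqrt(5), <v, e_2> = 13/sqrt(45).
Square and sum: Σ |<v, e_j>|^2 = 50/9.
Compute ||v||^2 = v·v = 6.
Deficit = 6 − 50/9 = 4/9 ≥ 0, confirming Bessel's inequality. (The deficit equals ||v − Σ <v,e_j> e_j||^2, the squared distance from v to span{e_j}.)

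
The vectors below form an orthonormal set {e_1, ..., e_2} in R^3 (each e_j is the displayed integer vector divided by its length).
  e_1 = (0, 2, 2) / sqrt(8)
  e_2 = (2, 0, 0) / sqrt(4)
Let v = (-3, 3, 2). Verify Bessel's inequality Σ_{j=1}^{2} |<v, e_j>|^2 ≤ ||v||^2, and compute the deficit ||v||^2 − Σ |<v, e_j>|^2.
Σ |<v, e_j>|^2 = 43/2; ||v||^2 = 22; deficit = 1/2

Write each e_j = u_j / sqrt(<u_j, u_j>) where u_j is the displayed integer vector. Then <v, e_j> = <v, u_j> / sqrt(<u_j, u_j>), so |<v, e_j>|^2 = <v, u_j>^2 / <u_j, u_j>.
Coefficients: <v, e_1> = 10/sqrt(8), <v, e_2> = -6/sqrt(4).
Square and sum: Σ |<v, e_j>|^2 = 43/2.
Compute ||v||^2 = v·v = 22.
Deficit = 22 − 43/2 = 1/2 ≥ 0, confirming Bessel's inequality. (The deficit equals ||v − Σ <v,e_j> e_j||^2, the squared distance from v to span{e_j}.)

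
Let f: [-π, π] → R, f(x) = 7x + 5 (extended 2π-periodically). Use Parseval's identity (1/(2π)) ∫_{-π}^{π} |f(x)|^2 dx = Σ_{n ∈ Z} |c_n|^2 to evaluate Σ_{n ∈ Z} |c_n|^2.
Σ |c_n|^2 = 49π^2/3 + 25

Expand and integrate term by term over [-π, π]:
  ∫ (7x)^2 dx = 49·(2π^3/3); ∫ 2·7·(5)·x dx = 0 (odd integrand); ∫ 5^2 dx = 25·2π.
So (1/(2π)) ∫_{-π}^{π} (7x + 5)^2 dx = 49π^2/3 + 25 = 49π^2/3 + 25.
Parseval ⇒ Σ |c_n|^2 = 49π^2/3 + 25.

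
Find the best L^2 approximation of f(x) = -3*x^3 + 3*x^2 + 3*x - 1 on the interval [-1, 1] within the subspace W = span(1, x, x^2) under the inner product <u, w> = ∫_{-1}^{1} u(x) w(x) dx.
g(x) = 3*x^2 + 6*x/5 - 1

The best approximation g ∈ W is the orthogonal projection of f onto W. Writing g = a_0 + a_1 x + a_2 x^2, the coefficients solve the normal equations G · a = b where
  G_{ij} = <φ_i, φ_j> and b_i = <f, φ_i>, with φ_0 = 1, φ_1 = x, φ_2 = x^2.
G =
  [2, 0, 2/3]
  [0, 2/3, 0]
  [2/3, 0, 2/5],
b = (0, 4/5, 8/15).
Solving gives a_0 = -1, a_1 = 6/5, a_2 = 3, so
  g(x) = 3*x^2 + 6*x/5 - 1.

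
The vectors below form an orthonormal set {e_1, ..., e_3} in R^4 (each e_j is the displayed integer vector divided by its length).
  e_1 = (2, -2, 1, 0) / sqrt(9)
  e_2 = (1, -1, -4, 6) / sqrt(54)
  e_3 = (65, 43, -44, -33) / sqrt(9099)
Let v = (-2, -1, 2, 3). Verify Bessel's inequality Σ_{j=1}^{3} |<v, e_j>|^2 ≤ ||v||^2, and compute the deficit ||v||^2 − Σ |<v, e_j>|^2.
Σ |<v, e_j>|^2 = 10611/674; ||v||^2 = 18; deficit = 1521/674

Write each e_j = u_j / sqrt(<u_j, u_j>) where u_j is the displayed integer vector. Then <v, e_j> = <v, u_j> / sqrt(<u_j, u_j>), so |<v, e_j>|^2 = <v, u_j>^2 / <u_j, u_j>.
Coefficients: <v, e_1> = 0/sqrt(9), <v, e_2> = 9/sqrt(54), <v, e_3> = -360/sqrt(9099).
Square and sum: Σ |<v, e_j>|^2 = 10611/674.
Compute ||v||^2 = v·v = 18.
Deficit = 18 − 10611/674 = 1521/674 ≥ 0, confirming Bessel's inequality. (The deficit equals ||v − Σ <v,e_j> e_j||^2, the squared distance from v to span{e_j}.)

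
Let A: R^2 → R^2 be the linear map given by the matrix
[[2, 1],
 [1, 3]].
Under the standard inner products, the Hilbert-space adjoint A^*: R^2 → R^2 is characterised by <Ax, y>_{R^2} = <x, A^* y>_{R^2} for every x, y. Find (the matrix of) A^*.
A^* = A^T =
[[2, 1],
 [1, 3]]

For real matrices with standard dot products, the defining identity <Ax, y> = <x, A^* y> gives (Ax)^T y = x^T (A^*) y, i.e. x^T A^T y = x^T (A^*) y. Since this holds for all x, y, we must have A^* = A^T. Therefore
A^* =
[[2, 1],
 [1, 3]].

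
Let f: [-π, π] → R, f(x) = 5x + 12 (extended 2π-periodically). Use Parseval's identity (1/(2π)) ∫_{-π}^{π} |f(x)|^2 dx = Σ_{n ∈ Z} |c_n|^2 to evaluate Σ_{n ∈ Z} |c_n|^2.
Σ |c_n|^2 = 25π^2/3 + 144

Expand and integrate term by term over [-π, π]:
  ∫ (5x)^2 dx = 25·(2π^3/3); ∫ 2·5·(12)·x dx = 0 (odd integrand); ∫ 12^2 dx = 144·2π.
So (1/(2π)) ∫_{-π}^{π} (5x + 12)^2 dx = 25π^2/3 + 144 = 25π^2/3 + 144.
Parseval ⇒ Σ |c_n|^2 = 25π^2/3 + 144.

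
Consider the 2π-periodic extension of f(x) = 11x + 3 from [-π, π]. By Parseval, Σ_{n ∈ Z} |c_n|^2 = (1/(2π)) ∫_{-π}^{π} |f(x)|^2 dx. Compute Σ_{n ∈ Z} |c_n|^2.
Σ |c_n|^2 = 121π^2/3 + 9

Expand and integrate term by term over [-π, π]:
  ∫ (11x)^2 dx = 121·(2π^3/3); ∫ 2·11·(3)·x dx = 0 (odd integrand); ∫ 3^2 dx = 9·2π.
So (1/(2π)) ∫_{-π}^{π} (11x + 3)^2 dx = 121π^2/3 + 9 = 121π^2/3 + 9.
Parseval ⇒ Σ |c_n|^2 = 121π^2/3 + 9.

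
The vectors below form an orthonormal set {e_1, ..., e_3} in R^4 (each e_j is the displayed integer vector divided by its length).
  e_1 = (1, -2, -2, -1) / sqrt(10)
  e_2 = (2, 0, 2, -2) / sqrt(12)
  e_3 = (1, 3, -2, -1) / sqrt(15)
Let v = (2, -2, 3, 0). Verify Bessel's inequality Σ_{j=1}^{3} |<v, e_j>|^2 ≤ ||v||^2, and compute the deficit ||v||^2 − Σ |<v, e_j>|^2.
Σ |<v, e_j>|^2 = 15; ||v||^2 = 17; deficit = 2

Write each e_j = u_j / sqrt(<u_j, u_j>) where u_j is the displayed integer vector. Then <v, e_j> = <v, u_j> / sqrt(<u_j, u_j>), so |<v, e_j>|^2 = <v, u_j>^2 / <u_j, u_j>.
Coefficients: <v, e_1> = 0/sqrt(10), <v, e_2> = 10/sqrt(12), <v, e_3> = -10/sqrt(15).
Square and sum: Σ |<v, e_j>|^2 = 15.
Compute ||v||^2 = v·v = 17.
Deficit = 17 − 15 = 2 ≥ 0, confirming Bessel's inequality. (The deficit equals ||v − Σ <v,e_j> e_j||^2, the squared distance from v to span{e_j}.)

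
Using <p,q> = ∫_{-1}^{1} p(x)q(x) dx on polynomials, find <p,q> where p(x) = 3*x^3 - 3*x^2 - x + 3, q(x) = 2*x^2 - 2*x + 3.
<p,q> = 188/15

Expand the product: p(x)·q(x) = 6*x^5 - 12*x^4 + 13*x^3 - x^2 - 9*x + 9.
∫_{-1}^{1} of each monomial x^k gives [2/(k+1) if k even, 0 if k odd]. Integrating term-by-term (or equivalently evaluating the antiderivative F(x) = x^6 - 12*x^5/5 + 13*x^4/4 - x^3/3 - 9*x^2/2 + 9*x at the endpoints):
  F(1) − F(−1) = 361/60 − (-391/60) = 188/15.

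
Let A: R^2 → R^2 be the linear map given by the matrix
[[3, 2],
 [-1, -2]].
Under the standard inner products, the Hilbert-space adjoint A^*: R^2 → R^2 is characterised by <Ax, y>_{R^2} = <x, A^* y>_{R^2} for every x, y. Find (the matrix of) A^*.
A^* = A^T =
[[3, -1],
 [2, -2]]

For real matrices with standard dot products, the defining identity <Ax, y> = <x, A^* y> gives (Ax)^T y = x^T (A^*) y, i.e. x^T A^T y = x^T (A^*) y. Since this holds for all x, y, we must have A^* = A^T. Therefore
A^* =
[[3, -1],
 [2, -2]].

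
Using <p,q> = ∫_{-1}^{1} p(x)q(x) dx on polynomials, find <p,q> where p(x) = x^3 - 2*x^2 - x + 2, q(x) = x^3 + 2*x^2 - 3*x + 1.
<p,q> = 464/105

Expand the product: p(x)·q(x) = x^6 - 8*x^4 + 7*x^3 + 5*x^2 - 7*x + 2.
∫_{-1}^{1} of each monomial x^k gives [2/(k+1) if k even, 0 if k odd]. Integrating term-by-term (or equivalently evaluating the antiderivative F(x) = x^7/7 - 8*x^5/5 + 7*x^4/4 + 5*x^3/3 - 7*x^2/2 + 2*x at the endpoints):
  F(1) − F(−1) = 193/420 − (-1663/420) = 464/105.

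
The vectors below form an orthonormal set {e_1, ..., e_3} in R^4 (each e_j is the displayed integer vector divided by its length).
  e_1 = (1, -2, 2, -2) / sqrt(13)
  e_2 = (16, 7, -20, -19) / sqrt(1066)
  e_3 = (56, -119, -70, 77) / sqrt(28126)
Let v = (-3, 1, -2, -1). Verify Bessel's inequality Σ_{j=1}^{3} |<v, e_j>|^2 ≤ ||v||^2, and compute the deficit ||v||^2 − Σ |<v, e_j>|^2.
Σ |<v, e_j>|^2 = 41/7; ||v||^2 = 15; deficit = 64/7

Write each e_j = u_j / sqrt(<u_j, u_j>) where u_j is the displayed integer vector. Then <v, e_j> = <v, u_j> / sqrt(<u_j, u_j>), so |<v, e_j>|^2 = <v, u_j>^2 / <u_j, u_j>.
Coefficients: <v, e_1> = -7/sqrt(13), <v, e_2> = 18/sqrt(1066), <v, e_3> = -224/sqrt(28126).
Square and sum: Σ |<v, e_j>|^2 = 41/7.
Compute ||v||^2 = v·v = 15.
Deficit = 15 − 41/7 = 64/7 ≥ 0, confirming Bessel's inequality. (The deficit equals ||v − Σ <v,e_j> e_j||^2, the squared distance from v to span{e_j}.)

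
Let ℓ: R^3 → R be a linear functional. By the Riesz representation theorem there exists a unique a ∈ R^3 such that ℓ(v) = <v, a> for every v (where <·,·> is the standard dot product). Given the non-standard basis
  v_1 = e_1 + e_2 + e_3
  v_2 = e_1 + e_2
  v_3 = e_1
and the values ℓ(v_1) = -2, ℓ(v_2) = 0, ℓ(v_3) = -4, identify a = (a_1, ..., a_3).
a = (-4, 4, -2)

Write a = (a_1, ..., a_3) in the standard basis. For each basis vector v_i, ℓ(v_i) = <v_i, a> is a linear equation in the a_j's. Collect the n equations into a matrix system V a = ℓ, where row i of V is v_i (expressed in the standard basis). Since V is invertible (lower-triangular with 1s on the diagonal, up to permutation), solve by back-substitution:
  V =
[[1, 1, 1],
 [1, 1, 0],
 [1, 0, 0]]
  V a = (-2, 0, -4)
Solving gives a = (-4, 4, -2).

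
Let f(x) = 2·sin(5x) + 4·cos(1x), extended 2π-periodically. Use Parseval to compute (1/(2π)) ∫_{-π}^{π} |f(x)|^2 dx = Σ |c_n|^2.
Σ |c_n|^2 = 10

Expand |f|^2 and use orthogonality of {sin(nx), cos(mx)} on [-π, π]:
  ∫_{-π}^{π} sin(nx)^2 dx = π, ∫ cos(mx)^2 dx = π, and cross terms integrate to 0.
So ∫_{-π}^{π} f(x)^2 dx = 2^2 · π + 4^2 · π = (4 + 16)π.
Divide by 2π: (4 + 16)/2 = 10.
By Parseval, this equals Σ |c_n|^2.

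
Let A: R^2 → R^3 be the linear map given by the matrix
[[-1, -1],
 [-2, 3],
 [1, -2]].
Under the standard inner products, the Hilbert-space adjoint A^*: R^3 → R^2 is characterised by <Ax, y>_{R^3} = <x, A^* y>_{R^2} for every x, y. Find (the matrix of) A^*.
A^* = A^T =
[[-1, -2, 1],
 [-1, 3, -2]]

For real matrices with standard dot products, the defining identity <Ax, y> = <x, A^* y> gives (Ax)^T y = x^T (A^*) y, i.e. x^T A^T y = x^T (A^*) y. Since this holds for all x, y, we must have A^* = A^T. Therefore
A^* =
[[-1, -2, 1],
 [-1, 3, -2]].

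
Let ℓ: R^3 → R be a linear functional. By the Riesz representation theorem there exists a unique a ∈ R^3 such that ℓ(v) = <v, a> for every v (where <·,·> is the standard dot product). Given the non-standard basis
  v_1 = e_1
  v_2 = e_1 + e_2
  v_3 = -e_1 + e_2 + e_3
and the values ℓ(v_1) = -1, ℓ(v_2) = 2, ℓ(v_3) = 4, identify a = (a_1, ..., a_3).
a = (-1, 3, 0)

Write a = (a_1, ..., a_3) in the standard basis. For each basis vector v_i, ℓ(v_i) = <v_i, a> is a linear equation in the a_j's. Collect the n equations into a matrix system V a = ℓ, where row i of V is v_i (expressed in the standard basis). Since V is invertible (lower-triangular with 1s on the diagonal, up to permutation), solve by back-substitution:
  V =
[[1, 0, 0],
 [1, 1, 0],
 [-1, 1, 1]]
  V a = (-1, 2, 4)
Solving gives a = (-1, 3, 0).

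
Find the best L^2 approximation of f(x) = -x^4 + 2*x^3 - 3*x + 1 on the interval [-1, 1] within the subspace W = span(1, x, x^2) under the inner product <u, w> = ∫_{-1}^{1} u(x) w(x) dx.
g(x) = -6*x^2/7 - 9*x/5 + 38/35

The best approximation g ∈ W is the orthogonal projection of f onto W. Writing g = a_0 + a_1 x + a_2 x^2, the coefficients solve the normal equations G · a = b where
  G_{ij} = <φ_i, φ_j> and b_i = <f, φ_i>, with φ_0 = 1, φ_1 = x, φ_2 = x^2.
G =
  [2, 0, 2/3]
  [0, 2/3, 0]
  [2/3, 0, 2/5],
b = (8/5, -6/5, 8/21).
Solving gives a_0 = 38/35, a_1 = -9/5, a_2 = -6/7, so
  g(x) = -6*x^2/7 - 9*x/5 + 38/35.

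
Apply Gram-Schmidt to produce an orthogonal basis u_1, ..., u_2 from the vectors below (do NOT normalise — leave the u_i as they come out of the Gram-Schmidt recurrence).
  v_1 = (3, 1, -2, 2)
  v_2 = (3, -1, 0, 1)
Orthogonal basis:
  u_1 = (3, 1, -2, 2)
  u_2 = (4/3, -14/9, 10/9, -1/9)

Apply the Gram-Schmidt recurrence
  u_1 = v_1
  u_i = v_i − Σ_{j<i} ((v_i · u_j) / (u_j · u_j)) · u_j.

Step by step this gives:
  u_1 = (3, 1, -2, 2)
  u_2 = (4/3, -14/9, 10/9, -1/9)

Orthogonality check:
  u_2 · u_1 = 0 (should be 0)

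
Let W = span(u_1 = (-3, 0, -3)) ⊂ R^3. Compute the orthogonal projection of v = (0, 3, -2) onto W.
proj_W(v) = (-1, 0, -1)

Set up U = [u_1 | ... | u_1] ∈ R^(3×1). The projector onto W = col(U) is P = U (U^T U)^(-1) U^T.
Compute U^T U =
  [18],
and U^T v = (6).
Solve U^T U · c = U^T v for the coefficients: c = (1/3). The projection is proj_W(v) = U c.
Check: (v - proj_W(v)) · u_1 = 0  (should be 0).
Result: proj_W(v) = (-1, 0, -1).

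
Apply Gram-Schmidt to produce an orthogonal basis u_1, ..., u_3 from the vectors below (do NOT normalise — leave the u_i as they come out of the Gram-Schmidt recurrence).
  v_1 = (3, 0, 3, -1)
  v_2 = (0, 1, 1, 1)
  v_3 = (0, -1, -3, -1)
Orthogonal basis:
  u_1 = (3, 0, 3, -1)
  u_2 = (-6/19, 1, 13/19, 21/19)
  u_3 = (42/53, 26/53, -38/53, 12/53)

Apply the Gram-Schmidt recurrence
  u_1 = v_1
  u_i = v_i − Σ_{j<i} ((v_i · u_j) / (u_j · u_j)) · u_j.

Step by step this gives:
  u_1 = (3, 0, 3, -1)
  u_2 = (-6/19, 1, 13/19, 21/19)
  u_3 = (42/53, 26/53, -38/53, 12/53)

Orthogonality check:
  u_2 · u_1 = 0 (should be 0)
  u_3 · u_1 = 0 (should be 0)
  u_3 · u_2 = 0 (should be 0)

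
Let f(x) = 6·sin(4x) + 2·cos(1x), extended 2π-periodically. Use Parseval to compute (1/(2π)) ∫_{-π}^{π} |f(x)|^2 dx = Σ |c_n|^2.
Σ |c_n|^2 = 20

Expand |f|^2 and use orthogonality of {sin(nx), cos(mx)} on [-π, π]:
  ∫_{-π}^{π} sin(nx)^2 dx = π, ∫ cos(mx)^2 dx = π, and cross terms integrate to 0.
So ∫_{-π}^{π} f(x)^2 dx = 6^2 · π + 2^2 · π = (36 + 4)π.
Divide by 2π: (36 + 4)/2 = 20.
By Parseval, this equals Σ |c_n|^2.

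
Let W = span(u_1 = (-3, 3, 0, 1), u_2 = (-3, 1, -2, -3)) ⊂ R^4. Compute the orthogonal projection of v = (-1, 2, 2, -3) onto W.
proj_W(v) = (-138/89, 70/89, -68/89, -90/89)

Set up U = [u_1 | ... | u_2] ∈ R^(4×2). The projector onto W = col(U) is P = U (U^T U)^(-1) U^T.
Compute U^T U =
  [19, 9]
  [9, 23],
and U^T v = (6, 10).
Solve U^T U · c = U^T v for the coefficients: c = (12/89, 34/89). The projection is proj_W(v) = U c.
Check: (v - proj_W(v)) · u_1 = 0  (should be 0).
Check: (v - proj_W(v)) · u_2 = 0  (should be 0).
Result: proj_W(v) = (-138/89, 70/89, -68/89, -90/89).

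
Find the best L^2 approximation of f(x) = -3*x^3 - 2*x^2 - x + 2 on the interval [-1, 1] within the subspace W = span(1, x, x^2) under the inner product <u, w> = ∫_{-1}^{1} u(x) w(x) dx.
g(x) = -2*x^2 - 14*x/5 + 2

The best approximation g ∈ W is the orthogonal projection of f onto W. Writing g = a_0 + a_1 x + a_2 x^2, the coefficients solve the normal equations G · a = b where
  G_{ij} = <φ_i, φ_j> and b_i = <f, φ_i>, with φ_0 = 1, φ_1 = x, φ_2 = x^2.
G =
  [2, 0, 2/3]
  [0, 2/3, 0]
  [2/3, 0, 2/5],
b = (8/3, -28/15, 8/15).
Solving gives a_0 = 2, a_1 = -14/5, a_2 = -2, so
  g(x) = -2*x^2 - 14*x/5 + 2.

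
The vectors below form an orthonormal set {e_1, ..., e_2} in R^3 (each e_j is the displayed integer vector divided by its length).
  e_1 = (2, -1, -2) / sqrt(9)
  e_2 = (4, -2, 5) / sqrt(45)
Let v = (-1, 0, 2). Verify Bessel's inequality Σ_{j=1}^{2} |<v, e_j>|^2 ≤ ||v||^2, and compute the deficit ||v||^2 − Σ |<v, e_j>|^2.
Σ |<v, e_j>|^2 = 24/5; ||v||^2 = 5; deficit = 1/5

Write each e_j = u_j / sqrt(<u_j, u_j>) where u_j is the displayed integer vector. Then <v, e_j> = <v, u_j> / sqrt(<u_j, u_j>), so |<v, e_j>|^2 = <v, u_j>^2 / <u_j, u_j>.
Coefficients: <v, e_1> = -6/sqrt(9), <v, e_2> = 6/sqrt(45).
Square and sum: Σ |<v, e_j>|^2 = 24/5.
Compute ||v||^2 = v·v = 5.
Deficit = 5 − 24/5 = 1/5 ≥ 0, confirming Bessel's inequality. (The deficit equals ||v − Σ <v,e_j> e_j||^2, the squared distance from v to span{e_j}.)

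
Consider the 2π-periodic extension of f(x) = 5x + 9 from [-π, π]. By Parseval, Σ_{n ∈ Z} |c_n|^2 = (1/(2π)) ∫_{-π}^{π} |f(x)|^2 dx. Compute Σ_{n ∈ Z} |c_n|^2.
Σ |c_n|^2 = 25π^2/3 + 81

Expand and integrate term by term over [-π, π]:
  ∫ (5x)^2 dx = 25·(2π^3/3); ∫ 2·5·(9)·x dx = 0 (odd integrand); ∫ 9^2 dx = 81·2π.
So (1/(2π)) ∫_{-π}^{π} (5x + 9)^2 dx = 25π^2/3 + 81 = 25π^2/3 + 81.
Parseval ⇒ Σ |c_n|^2 = 25π^2/3 + 81.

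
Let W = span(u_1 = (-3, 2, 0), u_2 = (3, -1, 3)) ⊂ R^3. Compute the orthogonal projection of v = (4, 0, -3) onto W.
proj_W(v) = (17/7, -33/14, -31/14)

Set up U = [u_1 | ... | u_2] ∈ R^(3×2). The projector onto W = col(U) is P = U (U^T U)^(-1) U^T.
Compute U^T U =
  [13, -11]
  [-11, 19],
and U^T v = (-12, 3).
Solve U^T U · c = U^T v for the coefficients: c = (-65/42, -31/42). The projection is proj_W(v) = U c.
Check: (v - proj_W(v)) · u_1 = 0  (should be 0).
Check: (v - proj_W(v)) · u_2 = 0  (should be 0).
Result: proj_W(v) = (17/7, -33/14, -31/14).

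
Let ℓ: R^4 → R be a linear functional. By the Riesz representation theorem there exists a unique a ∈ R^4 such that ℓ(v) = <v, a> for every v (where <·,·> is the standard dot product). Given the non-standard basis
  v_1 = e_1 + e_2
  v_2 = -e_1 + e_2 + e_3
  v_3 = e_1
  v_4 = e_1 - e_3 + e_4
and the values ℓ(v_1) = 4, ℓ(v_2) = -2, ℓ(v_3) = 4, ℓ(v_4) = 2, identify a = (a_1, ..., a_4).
a = (4, 0, 2, 0)

Write a = (a_1, ..., a_4) in the standard basis. For each basis vector v_i, ℓ(v_i) = <v_i, a> is a linear equation in the a_j's. Collect the n equations into a matrix system V a = ℓ, where row i of V is v_i (expressed in the standard basis). Since V is invertible (lower-triangular with 1s on the diagonal, up to permutation), solve by back-substitution:
  V =
[[1, 1, 0, 0],
 [-1, 1, 1, 0],
 [1, 0, 0, 0],
 [1, 0, -1, 1]]
  V a = (4, -2, 4, 2)
Solving gives a = (4, 0, 2, 0).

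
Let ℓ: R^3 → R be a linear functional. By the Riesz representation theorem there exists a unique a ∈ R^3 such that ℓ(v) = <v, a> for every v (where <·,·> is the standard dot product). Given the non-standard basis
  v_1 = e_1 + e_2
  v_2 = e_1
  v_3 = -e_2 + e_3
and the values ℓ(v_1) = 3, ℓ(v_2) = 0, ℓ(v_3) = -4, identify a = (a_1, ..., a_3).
a = (0, 3, -1)

Write a = (a_1, ..., a_3) in the standard basis. For each basis vector v_i, ℓ(v_i) = <v_i, a> is a linear equation in the a_j's. Collect the n equations into a matrix system V a = ℓ, where row i of V is v_i (expressed in the standard basis). Since V is invertible (lower-triangular with 1s on the diagonal, up to permutation), solve by back-substitution:
  V =
[[1, 1, 0],
 [1, 0, 0],
 [0, -1, 1]]
  V a = (3, 0, -4)
Solving gives a = (0, 3, -1).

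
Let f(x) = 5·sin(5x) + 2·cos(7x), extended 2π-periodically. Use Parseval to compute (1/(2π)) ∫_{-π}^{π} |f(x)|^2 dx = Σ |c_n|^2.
Σ |c_n|^2 = 29/2

Expand |f|^2 and use orthogonality of {sin(nx), cos(mx)} on [-π, π]:
  ∫_{-π}^{π} sin(nx)^2 dx = π, ∫ cos(mx)^2 dx = π, and cross terms integrate to 0.
So ∫_{-π}^{π} f(x)^2 dx = 5^2 · π + 2^2 · π = (25 + 4)π.
Divide by 2π: (25 + 4)/2 = 29/2.
By Parseval, this equals Σ |c_n|^2.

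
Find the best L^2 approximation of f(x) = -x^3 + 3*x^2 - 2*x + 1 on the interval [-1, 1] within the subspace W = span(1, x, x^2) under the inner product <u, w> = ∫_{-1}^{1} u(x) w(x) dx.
g(x) = 3*x^2 - 13*x/5 + 1

The best approximation g ∈ W is the orthogonal projection of f onto W. Writing g = a_0 + a_1 x + a_2 x^2, the coefficients solve the normal equations G · a = b where
  G_{ij} = <φ_i, φ_j> and b_i = <f, φ_i>, with φ_0 = 1, φ_1 = x, φ_2 = x^2.
G =
  [2, 0, 2/3]
  [0, 2/3, 0]
  [2/3, 0, 2/5],
b = (4, -26/15, 28/15).
Solving gives a_0 = 1, a_1 = -13/5, a_2 = 3, so
  g(x) = 3*x^2 - 13*x/5 + 1.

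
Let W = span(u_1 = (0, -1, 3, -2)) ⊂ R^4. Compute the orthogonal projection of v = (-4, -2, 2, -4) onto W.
proj_W(v) = (0, -8/7, 24/7, -16/7)

Set up U = [u_1 | ... | u_1] ∈ R^(4×1). The projector onto W = col(U) is P = U (U^T U)^(-1) U^T.
Compute U^T U =
  [14],
and U^T v = (16).
Solve U^T U · c = U^T v for the coefficients: c = (8/7). The projection is proj_W(v) = U c.
Check: (v - proj_W(v)) · u_1 = 0  (should be 0).
Result: proj_W(v) = (0, -8/7, 24/7, -16/7).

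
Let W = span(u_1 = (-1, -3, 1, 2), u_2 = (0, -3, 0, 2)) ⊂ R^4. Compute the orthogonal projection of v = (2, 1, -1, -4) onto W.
proj_W(v) = (3/2, 33/13, -3/2, -22/13)

Set up U = [u_1 | ... | u_2] ∈ R^(4×2). The projector onto W = col(U) is P = U (U^T U)^(-1) U^T.
Compute U^T U =
  [15, 13]
  [13, 13],
and U^T v = (-14, -11).
Solve U^T U · c = U^T v for the coefficients: c = (-3/2, 17/26). The projection is proj_W(v) = U c.
Check: (v - proj_W(v)) · u_1 = 0  (should be 0).
Check: (v - proj_W(v)) · u_2 = 0  (should be 0).
Result: proj_W(v) = (3/2, 33/13, -3/2, -22/13).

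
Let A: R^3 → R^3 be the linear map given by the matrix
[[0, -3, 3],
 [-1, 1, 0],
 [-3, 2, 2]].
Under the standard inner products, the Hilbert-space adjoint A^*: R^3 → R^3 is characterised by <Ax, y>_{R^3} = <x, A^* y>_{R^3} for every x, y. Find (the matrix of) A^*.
A^* = A^T =
[[0, -1, -3],
 [-3, 1, 2],
 [3, 0, 2]]

For real matrices with standard dot products, the defining identity <Ax, y> = <x, A^* y> gives (Ax)^T y = x^T (A^*) y, i.e. x^T A^T y = x^T (A^*) y. Since this holds for all x, y, we must have A^* = A^T. Therefore
A^* =
[[0, -1, -3],
 [-3, 1, 2],
 [3, 0, 2]].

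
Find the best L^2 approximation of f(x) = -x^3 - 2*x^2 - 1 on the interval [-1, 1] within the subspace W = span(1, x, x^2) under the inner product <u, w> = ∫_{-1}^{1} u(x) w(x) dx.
g(x) = -2*x^2 - 3*x/5 - 1

The best approximation g ∈ W is the orthogonal projection of f onto W. Writing g = a_0 + a_1 x + a_2 x^2, the coefficients solve the normal equations G · a = b where
  G_{ij} = <φ_i, φ_j> and b_i = <f, φ_i>, with φ_0 = 1, φ_1 = x, φ_2 = x^2.
G =
  [2, 0, 2/3]
  [0, 2/3, 0]
  [2/3, 0, 2/5],
b = (-10/3, -2/5, -22/15).
Solving gives a_0 = -1, a_1 = -3/5, a_2 = -2, so
  g(x) = -2*x^2 - 3*x/5 - 1.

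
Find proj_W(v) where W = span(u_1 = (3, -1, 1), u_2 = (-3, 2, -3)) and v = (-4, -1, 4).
proj_W(v) = (-93/23, -29/23, 89/23)

Set up U = [u_1 | ... | u_2] ∈ R^(3×2). The projector onto W = col(U) is P = U (U^T U)^(-1) U^T.
Compute U^T U =
  [11, -14]
  [-14, 22],
and U^T v = (-7, -2).
Solve U^T U · c = U^T v for the coefficients: c = (-91/23, -60/23). The projection is proj_W(v) = U c.
Check: (v - proj_W(v)) · u_1 = 0  (should be 0).
Check: (v - proj_W(v)) · u_2 = 0  (should be 0).
Result: proj_W(v) = (-93/23, -29/23, 89/23).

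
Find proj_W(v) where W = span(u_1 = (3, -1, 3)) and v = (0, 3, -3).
proj_W(v) = (-36/19, 12/19, -36/19)

Set up U = [u_1 | ... | u_1] ∈ R^(3×1). The projector onto W = col(U) is P = U (U^T U)^(-1) U^T.
Compute U^T U =
  [19],
and U^T v = (-12).
Solve U^T U · c = U^T v for the coefficients: c = (-12/19). The projection is proj_W(v) = U c.
Check: (v - proj_W(v)) · u_1 = 0  (should be 0).
Result: proj_W(v) = (-36/19, 12/19, -36/19).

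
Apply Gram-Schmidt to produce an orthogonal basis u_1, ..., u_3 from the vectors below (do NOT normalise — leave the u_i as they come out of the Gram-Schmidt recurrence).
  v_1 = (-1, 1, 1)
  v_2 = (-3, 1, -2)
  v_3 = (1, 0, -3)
Orthogonal basis:
  u_1 = (-1, 1, 1)
  u_2 = (-7/3, 1/3, -8/3)
  u_3 = (27/38, 45/38, -9/19)

Apply the Gram-Schmidt recurrence
  u_1 = v_1
  u_i = v_i − Σ_{j<i} ((v_i · u_j) / (u_j · u_j)) · u_j.

Step by step this gives:
  u_1 = (-1, 1, 1)
  u_2 = (-7/3, 1/3, -8/3)
  u_3 = (27/38, 45/38, -9/19)

Orthogonality check:
  u_2 · u_1 = 0 (should be 0)
  u_3 · u_1 = 0 (should be 0)
  u_3 · u_2 = 0 (should be 0)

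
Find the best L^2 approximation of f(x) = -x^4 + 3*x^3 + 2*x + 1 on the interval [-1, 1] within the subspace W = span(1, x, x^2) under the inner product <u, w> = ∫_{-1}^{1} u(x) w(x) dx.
g(x) = -6*x^2/7 + 19*x/5 + 38/35

The best approximation g ∈ W is the orthogonal projection of f onto W. Writing g = a_0 + a_1 x + a_2 x^2, the coefficients solve the normal equations G · a = b where
  G_{ij} = <φ_i, φ_j> and b_i = <f, φ_i>, with φ_0 = 1, φ_1 = x, φ_2 = x^2.
G =
  [2, 0, 2/3]
  [0, 2/3, 0]
  [2/3, 0, 2/5],
b = (8/5, 38/15, 8/21).
Solving gives a_0 = 38/35, a_1 = 19/5, a_2 = -6/7, so
  g(x) = -6*x^2/7 + 19*x/5 + 38/35.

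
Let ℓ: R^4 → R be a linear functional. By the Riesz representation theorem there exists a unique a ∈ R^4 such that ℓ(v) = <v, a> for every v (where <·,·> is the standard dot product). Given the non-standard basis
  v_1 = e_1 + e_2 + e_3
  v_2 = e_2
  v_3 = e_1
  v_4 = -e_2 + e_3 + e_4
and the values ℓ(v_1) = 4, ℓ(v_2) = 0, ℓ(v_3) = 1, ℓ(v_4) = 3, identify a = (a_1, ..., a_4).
a = (1, 0, 3, 0)

Write a = (a_1, ..., a_4) in the standard basis. For each basis vector v_i, ℓ(v_i) = <v_i, a> is a linear equation in the a_j's. Collect the n equations into a matrix system V a = ℓ, where row i of V is v_i (expressed in the standard basis). Since V is invertible (lower-triangular with 1s on the diagonal, up to permutation), solve by back-substitution:
  V =
[[1, 1, 1, 0],
 [0, 1, 0, 0],
 [1, 0, 0, 0],
 [0, -1, 1, 1]]
  V a = (4, 0, 1, 3)
Solving gives a = (1, 0, 3, 0).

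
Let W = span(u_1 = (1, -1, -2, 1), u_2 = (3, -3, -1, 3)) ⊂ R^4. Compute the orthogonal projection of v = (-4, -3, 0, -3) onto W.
proj_W(v) = (-4/3, 4/3, 0, -4/3)

Set up U = [u_1 | ... | u_2] ∈ R^(4×2). The projector onto W = col(U) is P = U (U^T U)^(-1) U^T.
Compute U^T U =
  [7, 11]
  [11, 28],
and U^T v = (-4, -12).
Solve U^T U · c = U^T v for the coefficients: c = (4/15, -8/15). The projection is proj_W(v) = U c.
Check: (v - proj_W(v)) · u_1 = 0  (should be 0).
Check: (v - proj_W(v)) · u_2 = 0  (should be 0).
Result: proj_W(v) = (-4/3, 4/3, 0, -4/3).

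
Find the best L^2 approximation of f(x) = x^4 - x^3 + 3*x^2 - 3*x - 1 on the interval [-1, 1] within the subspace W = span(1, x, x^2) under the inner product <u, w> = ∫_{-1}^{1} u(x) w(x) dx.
g(x) = 27*x^2/7 - 18*x/5 - 38/35

The best approximation g ∈ W is the orthogonal projection of f onto W. Writing g = a_0 + a_1 x + a_2 x^2, the coefficients solve the normal equations G · a = b where
  G_{ij} = <φ_i, φ_j> and b_i = <f, φ_i>, with φ_0 = 1, φ_1 = x, φ_2 = x^2.
G =
  [2, 0, 2/3]
  [0, 2/3, 0]
  [2/3, 0, 2/5],
b = (2/5, -12/5, 86/105).
Solving gives a_0 = -38/35, a_1 = -18/5, a_2 = 27/7, so
  g(x) = 27*x^2/7 - 18*x/5 - 38/35.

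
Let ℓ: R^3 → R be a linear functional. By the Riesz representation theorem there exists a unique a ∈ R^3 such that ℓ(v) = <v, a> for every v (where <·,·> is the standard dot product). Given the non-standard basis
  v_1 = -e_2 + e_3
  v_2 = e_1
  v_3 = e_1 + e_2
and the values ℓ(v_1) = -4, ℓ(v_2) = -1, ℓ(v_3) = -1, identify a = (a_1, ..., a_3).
a = (-1, 0, -4)

Write a = (a_1, ..., a_3) in the standard basis. For each basis vector v_i, ℓ(v_i) = <v_i, a> is a linear equation in the a_j's. Collect the n equations into a matrix system V a = ℓ, where row i of V is v_i (expressed in the standard basis). Since V is invertible (lower-triangular with 1s on the diagonal, up to permutation), solve by back-substitution:
  V =
[[0, -1, 1],
 [1, 0, 0],
 [1, 1, 0]]
  V a = (-4, -1, -1)
Solving gives a = (-1, 0, -4).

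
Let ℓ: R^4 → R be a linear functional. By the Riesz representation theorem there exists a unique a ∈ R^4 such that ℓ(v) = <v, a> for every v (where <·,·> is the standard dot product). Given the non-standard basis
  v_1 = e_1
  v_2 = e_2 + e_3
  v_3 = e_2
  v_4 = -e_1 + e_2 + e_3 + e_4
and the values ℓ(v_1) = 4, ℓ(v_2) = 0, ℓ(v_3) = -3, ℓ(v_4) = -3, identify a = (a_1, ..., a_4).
a = (4, -3, 3, 1)

Write a = (a_1, ..., a_4) in the standard basis. For each basis vector v_i, ℓ(v_i) = <v_i, a> is a linear equation in the a_j's. Collect the n equations into a matrix system V a = ℓ, where row i of V is v_i (expressed in the standard basis). Since V is invertible (lower-triangular with 1s on the diagonal, up to permutation), solve by back-substitution:
  V =
[[1, 0, 0, 0],
 [0, 1, 1, 0],
 [0, 1, 0, 0],
 [-1, 1, 1, 1]]
  V a = (4, 0, -3, -3)
Solving gives a = (4, -3, 3, 1).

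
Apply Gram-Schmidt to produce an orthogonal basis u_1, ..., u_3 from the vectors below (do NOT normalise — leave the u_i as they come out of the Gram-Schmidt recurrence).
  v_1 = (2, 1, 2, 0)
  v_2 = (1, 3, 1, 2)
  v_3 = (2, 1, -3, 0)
Orthogonal basis:
  u_1 = (2, 1, 2, 0)
  u_2 = (-5/9, 20/9, -5/9, 2)
  u_3 = (205/86, 20/43, -225/86, -25/43)

Apply the Gram-Schmidt recurrence
  u_1 = v_1
  u_i = v_i − Σ_{j<i} ((v_i · u_j) / (u_j · u_j)) · u_j.

Step by step this gives:
  u_1 = (2, 1, 2, 0)
  u_2 = (-5/9, 20/9, -5/9, 2)
  u_3 = (205/86, 20/43, -225/86, -25/43)

Orthogonality check:
  u_2 · u_1 = 0 (should be 0)
  u_3 · u_1 = 0 (should be 0)
  u_3 · u_2 = 0 (should be 0)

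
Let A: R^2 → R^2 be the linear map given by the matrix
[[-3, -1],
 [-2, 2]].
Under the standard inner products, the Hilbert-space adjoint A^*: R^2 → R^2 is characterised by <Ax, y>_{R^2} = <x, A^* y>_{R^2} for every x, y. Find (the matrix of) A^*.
A^* = A^T =
[[-3, -2],
 [-1, 2]]

For real matrices with standard dot products, the defining identity <Ax, y> = <x, A^* y> gives (Ax)^T y = x^T (A^*) y, i.e. x^T A^T y = x^T (A^*) y. Since this holds for all x, y, we must have A^* = A^T. Therefore
A^* =
[[-3, -2],
 [-1, 2]].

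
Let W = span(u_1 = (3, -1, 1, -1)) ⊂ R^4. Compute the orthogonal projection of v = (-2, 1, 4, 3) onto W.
proj_W(v) = (-3/2, 1/2, -1/2, 1/2)

Set up U = [u_1 | ... | u_1] ∈ R^(4×1). The projector onto W = col(U) is P = U (U^T U)^(-1) U^T.
Compute U^T U =
  [12],
and U^T v = (-6).
Solve U^T U · c = U^T v for the coefficients: c = (-1/2). The projection is proj_W(v) = U c.
Check: (v - proj_W(v)) · u_1 = 0  (should be 0).
Result: proj_W(v) = (-3/2, 1/2, -1/2, 1/2).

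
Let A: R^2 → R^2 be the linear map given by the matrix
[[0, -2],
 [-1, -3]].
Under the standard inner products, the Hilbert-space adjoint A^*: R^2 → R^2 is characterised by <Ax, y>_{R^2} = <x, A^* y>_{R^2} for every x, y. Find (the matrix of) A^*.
A^* = A^T =
[[0, -1],
 [-2, -3]]

For real matrices with standard dot products, the defining identity <Ax, y> = <x, A^* y> gives (Ax)^T y = x^T (A^*) y, i.e. x^T A^T y = x^T (A^*) y. Since this holds for all x, y, we must have A^* = A^T. Therefore
A^* =
[[0, -1],
 [-2, -3]].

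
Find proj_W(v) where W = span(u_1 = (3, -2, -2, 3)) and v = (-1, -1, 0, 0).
proj_W(v) = (-3/26, 1/13, 1/13, -3/26)

Set up U = [u_1 | ... | u_1] ∈ R^(4×1). The projector onto W = col(U) is P = U (U^T U)^(-1) U^T.
Compute U^T U =
  [26],
and U^T v = (-1).
Solve U^T U · c = U^T v for the coefficients: c = (-1/26). The projection is proj_W(v) = U c.
Check: (v - proj_W(v)) · u_1 = 0  (should be 0).
Result: proj_W(v) = (-3/26, 1/13, 1/13, -3/26).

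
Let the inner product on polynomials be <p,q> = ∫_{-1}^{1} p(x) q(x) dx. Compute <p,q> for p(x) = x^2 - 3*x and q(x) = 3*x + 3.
<p,q> = -4

Expand the product: p(x)·q(x) = 3*x^3 - 6*x^2 - 9*x.
∫_{-1}^{1} of each monomial x^k gives [2/(k+1) if k even, 0 if k odd]. Integrating term-by-term (or equivalently evaluating the antiderivative F(x) = 3*x^4/4 - 2*x^3 - 9*x^2/2 at the endpoints):
  F(1) − F(−1) = -23/4 − (-7/4) = -4.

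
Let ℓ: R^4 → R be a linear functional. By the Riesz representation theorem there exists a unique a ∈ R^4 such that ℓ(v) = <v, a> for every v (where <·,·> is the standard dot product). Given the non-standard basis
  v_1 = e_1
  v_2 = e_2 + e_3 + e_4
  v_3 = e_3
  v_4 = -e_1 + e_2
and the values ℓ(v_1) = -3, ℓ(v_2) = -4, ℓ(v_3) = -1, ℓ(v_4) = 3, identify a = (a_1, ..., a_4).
a = (-3, 0, -1, -3)

Write a = (a_1, ..., a_4) in the standard basis. For each basis vector v_i, ℓ(v_i) = <v_i, a> is a linear equation in the a_j's. Collect the n equations into a matrix system V a = ℓ, where row i of V is v_i (expressed in the standard basis). Since V is invertible (lower-triangular with 1s on the diagonal, up to permutation), solve by back-substitution:
  V =
[[1, 0, 0, 0],
 [0, 1, 1, 1],
 [0, 0, 1, 0],
 [-1, 1, 0, 0]]
  V a = (-3, -4, -1, 3)
Solving gives a = (-3, 0, -1, -3).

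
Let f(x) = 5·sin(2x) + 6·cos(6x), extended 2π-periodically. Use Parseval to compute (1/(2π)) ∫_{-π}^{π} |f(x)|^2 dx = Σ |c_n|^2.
Σ |c_n|^2 = 61/2

Expand |f|^2 and use orthogonality of {sin(nx), cos(mx)} on [-π, π]:
  ∫_{-π}^{π} sin(nx)^2 dx = π, ∫ cos(mx)^2 dx = π, and cross terms integrate to 0.
So ∫_{-π}^{π} f(x)^2 dx = 5^2 · π + 6^2 · π = (25 + 36)π.
Divide by 2π: (25 + 36)/2 = 61/2.
By Parseval, this equals Σ |c_n|^2.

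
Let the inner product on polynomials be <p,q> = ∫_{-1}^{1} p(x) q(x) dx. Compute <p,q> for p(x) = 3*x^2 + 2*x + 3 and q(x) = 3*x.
<p,q> = 4

Expand the product: p(x)·q(x) = 9*x^3 + 6*x^2 + 9*x.
∫_{-1}^{1} of each monomial x^k gives [2/(k+1) if k even, 0 if k odd]. Integrating term-by-term (or equivalently evaluating the antiderivative F(x) = 9*x^4/4 + 2*x^3 + 9*x^2/2 at the endpoints):
  F(1) − F(−1) = 35/4 − (19/4) = 4.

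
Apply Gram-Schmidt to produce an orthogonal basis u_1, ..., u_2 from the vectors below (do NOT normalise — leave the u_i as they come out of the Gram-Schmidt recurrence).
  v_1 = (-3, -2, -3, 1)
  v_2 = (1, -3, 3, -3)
Orthogonal basis:
  u_1 = (-3, -2, -3, 1)
  u_2 = (-4/23, -87/23, 42/23, -60/23)

Apply the Gram-Schmidt recurrence
  u_1 = v_1
  u_i = v_i − Σ_{j<i} ((v_i · u_j) / (u_j · u_j)) · u_j.

Step by step this gives:
  u_1 = (-3, -2, -3, 1)
  u_2 = (-4/23, -87/23, 42/23, -60/23)

Orthogonality check:
  u_2 · u_1 = 0 (should be 0)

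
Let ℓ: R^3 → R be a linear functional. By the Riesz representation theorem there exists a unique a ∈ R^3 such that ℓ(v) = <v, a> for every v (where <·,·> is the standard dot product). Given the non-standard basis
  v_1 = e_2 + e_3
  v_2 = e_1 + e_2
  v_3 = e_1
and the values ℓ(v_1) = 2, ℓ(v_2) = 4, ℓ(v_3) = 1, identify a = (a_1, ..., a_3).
a = (1, 3, -1)

Write a = (a_1, ..., a_3) in the standard basis. For each basis vector v_i, ℓ(v_i) = <v_i, a> is a linear equation in the a_j's. Collect the n equations into a matrix system V a = ℓ, where row i of V is v_i (expressed in the standard basis). Since V is invertible (lower-triangular with 1s on the diagonal, up to permutation), solve by back-substitution:
  V =
[[0, 1, 1],
 [1, 1, 0],
 [1, 0, 0]]
  V a = (2, 4, 1)
Solving gives a = (1, 3, -1).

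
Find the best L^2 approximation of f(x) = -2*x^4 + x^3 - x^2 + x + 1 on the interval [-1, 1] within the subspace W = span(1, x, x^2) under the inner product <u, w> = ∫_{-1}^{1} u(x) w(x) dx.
g(x) = -19*x^2/7 + 8*x/5 + 41/35

The best approximation g ∈ W is the orthogonal projection of f onto W. Writing g = a_0 + a_1 x + a_2 x^2, the coefficients solve the normal equations G · a = b where
  G_{ij} = <φ_i, φ_j> and b_i = <f, φ_i>, with φ_0 = 1, φ_1 = x, φ_2 = x^2.
G =
  [2, 0, 2/3]
  [0, 2/3, 0]
  [2/3, 0, 2/5],
b = (8/15, 16/15, -32/105).
Solving gives a_0 = 41/35, a_1 = 8/5, a_2 = -19/7, so
  g(x) = -19*x^2/7 + 8*x/5 + 41/35.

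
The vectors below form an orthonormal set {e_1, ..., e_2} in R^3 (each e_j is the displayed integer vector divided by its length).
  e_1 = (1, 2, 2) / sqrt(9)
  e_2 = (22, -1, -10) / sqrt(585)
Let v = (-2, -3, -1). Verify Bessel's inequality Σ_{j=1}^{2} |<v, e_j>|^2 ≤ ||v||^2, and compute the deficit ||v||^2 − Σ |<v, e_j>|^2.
Σ |<v, e_j>|^2 = 829/65; ||v||^2 = 14; deficit = 81/65

Write each e_j = u_j / sqrt(<u_j, u_j>) where u_j is the displayed integer vector. Then <v, e_j> = <v, u_j> / sqrt(<u_j, u_j>), so |<v, e_j>|^2 = <v, u_j>^2 / <u_j, u_j>.
Coefficients: <v, e_1> = -10/sqrt(9), <v, e_2> = -31/sqrt(585).
Square and sum: Σ |<v, e_j>|^2 = 829/65.
Compute ||v||^2 = v·v = 14.
Deficit = 14 − 829/65 = 81/65 ≥ 0, confirming Bessel's inequality. (The deficit equals ||v − Σ <v,e_j> e_j||^2, the squared distance from v to span{e_j}.)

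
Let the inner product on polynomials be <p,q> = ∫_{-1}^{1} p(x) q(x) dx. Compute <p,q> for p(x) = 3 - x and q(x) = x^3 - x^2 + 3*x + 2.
<p,q> = 38/5

Expand the product: p(x)·q(x) = -x^4 + 4*x^3 - 6*x^2 + 7*x + 6.
∫_{-1}^{1} of each monomial x^k gives [2/(k+1) if k even, 0 if k odd]. Integrating term-by-term (or equivalently evaluating the antiderivative F(x) = -x^5/5 + x^4 - 2*x^3 + 7*x^2/2 + 6*x at the endpoints):
  F(1) − F(−1) = 83/10 − (7/10) = 38/5.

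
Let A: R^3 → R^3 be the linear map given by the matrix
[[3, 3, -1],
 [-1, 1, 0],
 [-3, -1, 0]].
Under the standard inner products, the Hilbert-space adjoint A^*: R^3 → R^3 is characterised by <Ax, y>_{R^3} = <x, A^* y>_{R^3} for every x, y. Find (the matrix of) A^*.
A^* = A^T =
[[3, -1, -3],
 [3, 1, -1],
 [-1, 0, 0]]

For real matrices with standard dot products, the defining identity <Ax, y> = <x, A^* y> gives (Ax)^T y = x^T (A^*) y, i.e. x^T A^T y = x^T (A^*) y. Since this holds for all x, y, we must have A^* = A^T. Therefore
A^* =
[[3, -1, -3],
 [3, 1, -1],
 [-1, 0, 0]].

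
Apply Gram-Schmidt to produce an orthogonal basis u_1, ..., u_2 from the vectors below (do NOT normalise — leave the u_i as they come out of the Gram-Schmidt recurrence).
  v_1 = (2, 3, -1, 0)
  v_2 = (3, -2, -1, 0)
Orthogonal basis:
  u_1 = (2, 3, -1, 0)
  u_2 = (20/7, -31/14, -13/14, 0)

Apply the Gram-Schmidt recurrence
  u_1 = v_1
  u_i = v_i − Σ_{j<i} ((v_i · u_j) / (u_j · u_j)) · u_j.

Step by step this gives:
  u_1 = (2, 3, -1, 0)
  u_2 = (20/7, -31/14, -13/14, 0)

Orthogonality check:
  u_2 · u_1 = 0 (should be 0)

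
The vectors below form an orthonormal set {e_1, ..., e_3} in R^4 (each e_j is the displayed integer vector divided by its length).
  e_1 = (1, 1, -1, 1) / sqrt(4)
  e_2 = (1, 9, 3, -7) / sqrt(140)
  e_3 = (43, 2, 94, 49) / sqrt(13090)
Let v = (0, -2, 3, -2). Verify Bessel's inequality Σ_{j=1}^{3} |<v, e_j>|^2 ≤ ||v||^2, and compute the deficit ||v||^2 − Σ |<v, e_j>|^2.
Σ |<v, e_j>|^2 = 2787/187; ||v||^2 = 17; deficit = 392/187

Write each e_j = u_j / sqrt(<u_j, u_j>) where u_j is the displayed integer vector. Then <v, e_j> = <v, u_j> / sqrt(<u_j, u_j>), so |<v, e_j>|^2 = <v, u_j>^2 / <u_j, u_j>.
Coefficients: <v, e_1> = -7/sqrt(4), <v, e_2> = 5/sqrt(140), <v, e_3> = 180/sqrt(13090).
Square and sum: Σ |<v, e_j>|^2 = 2787/187.
Compute ||v||^2 = v·v = 17.
Deficit = 17 − 2787/187 = 392/187 ≥ 0, confirming Bessel's inequality. (The deficit equals ||v − Σ <v,e_j> e_j||^2, the squared distance from v to span{e_j}.)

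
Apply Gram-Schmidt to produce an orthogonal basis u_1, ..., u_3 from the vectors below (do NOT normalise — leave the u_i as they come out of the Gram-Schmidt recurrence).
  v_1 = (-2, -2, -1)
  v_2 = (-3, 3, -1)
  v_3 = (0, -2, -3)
Orthogonal basis:
  u_1 = (-2, -2, -1)
  u_2 = (-25/9, 29/9, -8/9)
  u_3 = (1, 1/5, -12/5)

Apply the Gram-Schmidt recurrence
  u_1 = v_1
  u_i = v_i − Σ_{j<i} ((v_i · u_j) / (u_j · u_j)) · u_j.

Step by step this gives:
  u_1 = (-2, -2, -1)
  u_2 = (-25/9, 29/9, -8/9)
  u_3 = (1, 1/5, -12/5)

Orthogonality check:
  u_2 · u_1 = 0 (should be 0)
  u_3 · u_1 = 0 (should be 0)
  u_3 · u_2 = 0 (should be 0)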